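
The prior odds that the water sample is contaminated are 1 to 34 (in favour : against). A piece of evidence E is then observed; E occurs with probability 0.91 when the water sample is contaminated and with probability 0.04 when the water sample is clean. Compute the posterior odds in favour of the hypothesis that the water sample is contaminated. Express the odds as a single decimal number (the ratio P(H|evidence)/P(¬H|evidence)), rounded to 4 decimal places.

Posterior odds ≈ 0.6691

Prior odds = 1/34 = 0.029412.
Likelihood ratio for E = 0.91/0.04 = 22.750.
Posterior odds = prior odds × LR = 0.66912.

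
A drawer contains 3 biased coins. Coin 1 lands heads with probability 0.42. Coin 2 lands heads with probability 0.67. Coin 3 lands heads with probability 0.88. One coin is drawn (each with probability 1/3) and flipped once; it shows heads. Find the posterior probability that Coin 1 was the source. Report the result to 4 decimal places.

Tabulate prior·likelihood by source: [1] prior 0.333333, lik 0.42, product 0.1400; [2] prior 0.333333, lik 0.67, product 0.2233; [3] prior 0.333333, lik 0.88, product 0.2933.
Normalizing constant = 0.65667; the posterior for Coin 1 is its product over the sum, 0.1400/0.65667 = 0.2132.

Posterior probability ≈ 0.2132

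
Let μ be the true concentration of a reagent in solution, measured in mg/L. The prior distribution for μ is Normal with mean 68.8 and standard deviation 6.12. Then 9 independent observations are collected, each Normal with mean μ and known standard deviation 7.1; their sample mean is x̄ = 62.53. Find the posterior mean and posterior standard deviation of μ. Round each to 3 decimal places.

Posterior mean ≈ 63.346; posterior SD ≈ 2.207

With known σ, the Normal prior is conjugate. Weight on the data is w = (n/σ²)/(n/σ² + 1/τ₀²) = 0.178536/(0.178536+0.0266991) = 0.86991.
Posterior mean = w·x̄ + (1−w)·μ₀ = 0.86991·62.53 + 0.13009·68.8 = 63.346. Posterior variance = 1/(0.178536+0.0266991) = 4.87246, so SD = 2.207.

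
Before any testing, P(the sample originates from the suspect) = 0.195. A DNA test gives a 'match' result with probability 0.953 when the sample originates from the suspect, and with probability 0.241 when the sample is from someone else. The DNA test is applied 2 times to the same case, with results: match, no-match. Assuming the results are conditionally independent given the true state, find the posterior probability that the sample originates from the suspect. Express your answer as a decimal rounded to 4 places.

With H the event that the sample originates from the suspect, the joint likelihood of the observed sequence is P(data|H) = 0.953·0.047 = 0.044791 and P(data|¬H) = 0.241·0.759 = 0.18292.
Bayes: P(H|data) = 0.195·0.044791 / (0.195·0.044791 + 0.805·0.18292) = 0.0087342/0.15598 = 0.0560.

Posterior P(H) ≈ 0.0560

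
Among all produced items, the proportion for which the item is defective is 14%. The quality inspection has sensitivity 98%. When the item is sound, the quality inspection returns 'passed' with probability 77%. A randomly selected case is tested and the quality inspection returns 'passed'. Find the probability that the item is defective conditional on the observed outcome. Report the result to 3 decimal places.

Write H for 'the item is defective'. Prior odds H:¬H = 0.14/0.86 = 0.16279. For the 'passed' outcome, the likelihood ratio is 0.02/0.77 = 0.025974.
Posterior odds = 0.16279 × 0.025974 = 0.0042283, so P(H|E) = 0.0042283/(1+0.0042283) = 0.004.

P(H | E) ≈ 0.004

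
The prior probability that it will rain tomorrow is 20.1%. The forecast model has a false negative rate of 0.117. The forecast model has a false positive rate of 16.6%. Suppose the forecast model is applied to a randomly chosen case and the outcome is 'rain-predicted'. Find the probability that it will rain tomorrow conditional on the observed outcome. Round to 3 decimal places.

Let H be the event that it will rain tomorrow. P(H) = 0.201, so P(¬H) = 0.799. With E the 'rain-predicted' result, P(E|H) = 0.883 and P(E|¬H) = 0.166.
P(E) = 0.883·0.201 + 0.166·0.799 = 0.17748 + 0.13263 = 0.31012.
By Bayes' theorem, P(H|E) = 0.17748 / 0.31012 = 0.572.

P(H | E) ≈ 0.572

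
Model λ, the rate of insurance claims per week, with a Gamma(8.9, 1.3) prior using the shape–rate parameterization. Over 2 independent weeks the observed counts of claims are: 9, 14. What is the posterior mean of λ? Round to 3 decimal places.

Posterior mean ≈ 9.667

The Poisson likelihood adds the total count to the shape and the number of exposure periods to the rate. Here ∑xᵢ = 23 and n = 2, so shape 8.9→31.9 and rate 1.3→3.3.
E[λ | data] = 31.9/3.3 = 9.667.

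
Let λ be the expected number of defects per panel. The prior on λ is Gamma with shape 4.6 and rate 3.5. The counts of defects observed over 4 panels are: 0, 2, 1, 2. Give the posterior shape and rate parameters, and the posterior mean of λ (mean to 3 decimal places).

Posterior: Gamma(shape=9.6, rate=7.5); mean ≈ 1.280

Total count ∑xᵢ = 5 over n = 4 panels.
Gamma is conjugate to the Poisson likelihood: posterior is Gamma(shape = 4.6+5 = 9.6, rate = 3.5+4 = 7.5).
E[λ | data] = 9.6/7.5 = 1.280.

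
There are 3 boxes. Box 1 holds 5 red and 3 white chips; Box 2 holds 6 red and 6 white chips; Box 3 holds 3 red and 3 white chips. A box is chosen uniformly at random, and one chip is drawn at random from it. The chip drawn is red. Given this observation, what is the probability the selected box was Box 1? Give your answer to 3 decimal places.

Posterior probability ≈ 0.385

Tabulate prior·likelihood by source: [1] prior 0.333333, lik 0.625, product 0.2083; [2] prior 0.333333, lik 0.5, product 0.1667; [3] prior 0.333333, lik 0.5, product 0.1667.
Normalizing constant = 0.54167; the posterior for Box 1 is its product over the sum, 0.2083/0.54167 = 0.385.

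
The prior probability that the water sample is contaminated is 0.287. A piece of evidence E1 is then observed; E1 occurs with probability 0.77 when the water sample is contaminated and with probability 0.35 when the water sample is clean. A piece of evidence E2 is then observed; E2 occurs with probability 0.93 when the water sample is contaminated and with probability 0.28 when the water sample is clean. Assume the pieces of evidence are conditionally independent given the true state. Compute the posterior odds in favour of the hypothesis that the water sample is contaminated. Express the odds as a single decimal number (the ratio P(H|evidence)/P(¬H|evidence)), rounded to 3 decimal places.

Prior odds = 0.287/(1−0.287) = 0.40252.
Likelihood ratio for E1 = 0.77/0.35 = 2.2000.
Likelihood ratio for E2 = 0.93/0.28 = 3.3214.
Posterior odds = prior odds × LR₁ × LR₂ = 2.9413.

Posterior odds ≈ 2.941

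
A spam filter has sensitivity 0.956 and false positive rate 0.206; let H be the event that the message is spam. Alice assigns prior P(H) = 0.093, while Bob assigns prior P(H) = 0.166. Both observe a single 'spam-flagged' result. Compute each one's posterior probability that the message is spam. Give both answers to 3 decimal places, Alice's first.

Alice: 0.322; Bob: 0.480

The likelihood ratio for a 'spam-flagged' result is 0.956/0.206 = 4.6408.
Alice: prior odds 0.093/0.907 = 0.10254; posterior odds 0.47585; posterior probability 0.322.
Bob: prior odds 0.166/0.834 = 0.19904; posterior odds 0.92370; posterior probability 0.480.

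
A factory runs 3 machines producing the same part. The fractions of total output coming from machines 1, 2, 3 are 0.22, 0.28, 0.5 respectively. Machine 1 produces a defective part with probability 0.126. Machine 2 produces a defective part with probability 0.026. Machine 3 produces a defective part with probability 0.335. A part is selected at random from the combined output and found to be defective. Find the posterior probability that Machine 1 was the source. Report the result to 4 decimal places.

Tabulate prior·likelihood by source: [1] prior 0.22, lik 0.126, product 0.02772; [2] prior 0.28, lik 0.026, product 0.007280; [3] prior 0.5, lik 0.335, product 0.1675.
Normalizing constant = 0.20250; the posterior for Machine 1 is its product over the sum, 0.02772/0.20250 = 0.1369.

Posterior probability ≈ 0.1369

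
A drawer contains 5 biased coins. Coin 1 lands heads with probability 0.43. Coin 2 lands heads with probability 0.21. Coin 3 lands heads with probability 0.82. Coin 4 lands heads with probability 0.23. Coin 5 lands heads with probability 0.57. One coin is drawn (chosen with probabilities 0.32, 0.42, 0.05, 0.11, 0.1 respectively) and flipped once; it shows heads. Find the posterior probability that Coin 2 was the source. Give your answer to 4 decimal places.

P(heads|C1) = 0.43; P(heads|C2) = 0.21; P(heads|C3) = 0.82; P(heads|C4) = 0.23; P(heads|C5) = 0.57.
Prior × likelihood for each source: 0.32·0.43=0.1376, 0.42·0.21=0.08820, 0.05·0.82=0.04100, 0.11·0.23=0.02530, 0.1·0.57=0.05700. Summing gives P(heads) = 0.34910.
P(Coin 2 | heads) = 0.08820 / 0.34910 = 0.2526.

Posterior probability ≈ 0.2526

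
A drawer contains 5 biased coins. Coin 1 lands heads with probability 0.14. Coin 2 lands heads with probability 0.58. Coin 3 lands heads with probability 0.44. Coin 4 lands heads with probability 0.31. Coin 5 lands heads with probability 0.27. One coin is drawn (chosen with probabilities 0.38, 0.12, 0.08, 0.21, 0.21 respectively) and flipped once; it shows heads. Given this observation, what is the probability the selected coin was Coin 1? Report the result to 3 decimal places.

Posterior probability ≈ 0.190

P(heads|C1) = 0.14; P(heads|C2) = 0.58; P(heads|C3) = 0.44; P(heads|C4) = 0.31; P(heads|C5) = 0.27.
Prior × likelihood for each source: 0.38·0.14=0.05320, 0.12·0.58=0.06960, 0.08·0.44=0.03520, 0.21·0.31=0.06510, 0.21·0.27=0.05670. Summing gives P(heads) = 0.27980.
P(Coin 1 | heads) = 0.05320 / 0.27980 = 0.190.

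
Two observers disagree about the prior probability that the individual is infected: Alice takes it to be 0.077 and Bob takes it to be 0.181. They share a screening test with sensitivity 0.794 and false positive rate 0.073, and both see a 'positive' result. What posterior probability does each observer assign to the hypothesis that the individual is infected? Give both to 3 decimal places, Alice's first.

P('+'|H) = 0.794, P('+'|¬H) = 0.073.
Alice: numerator 0.794·0.077 = 0.061138; evidence = 0.061138+0.073·0.923 = 0.12852; posterior = 0.476.
Bob: numerator 0.794·0.181 = 0.14371; evidence = 0.14371+0.073·0.819 = 0.20350; posterior = 0.706.

Alice: 0.476; Bob: 0.706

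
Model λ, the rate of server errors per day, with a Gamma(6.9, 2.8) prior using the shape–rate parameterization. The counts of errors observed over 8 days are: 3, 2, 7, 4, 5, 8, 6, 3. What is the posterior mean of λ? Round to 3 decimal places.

Posterior mean ≈ 4.157

The Poisson likelihood adds the total count to the shape and the number of exposure periods to the rate. Here ∑xᵢ = 38 and n = 8, so shape 6.9→44.9 and rate 2.8→10.8.
E[λ | data] = 44.9/10.8 = 4.157.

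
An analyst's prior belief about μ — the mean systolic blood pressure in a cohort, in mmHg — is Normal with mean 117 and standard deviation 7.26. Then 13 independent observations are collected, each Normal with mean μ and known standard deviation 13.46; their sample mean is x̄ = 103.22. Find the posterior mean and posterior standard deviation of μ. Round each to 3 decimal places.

Prior precision 1/τ₀² = 1/7.26² = 0.0189726; data precision n/σ² = 13/13.46² = 0.0717552.
Posterior precision = 0.0189726 + 0.0717552 = 0.0907278, giving posterior SD = 1/√0.0907278 = 3.320.
Posterior mean = (0.0189726·117 + 0.0717552·103.22) / 0.0907278 = 106.102.

Posterior mean ≈ 106.102; posterior SD ≈ 3.320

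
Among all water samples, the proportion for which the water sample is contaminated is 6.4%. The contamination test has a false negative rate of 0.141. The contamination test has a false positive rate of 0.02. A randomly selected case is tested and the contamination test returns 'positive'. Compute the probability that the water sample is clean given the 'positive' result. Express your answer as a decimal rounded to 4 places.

P(¬H | E) ≈ 0.2540

Write H for 'the water sample is contaminated'. Prior odds H:¬H = 0.064/0.936 = 0.068376. For the 'positive' outcome, the likelihood ratio is 0.859/0.02 = 42.950.
Posterior odds = 0.068376 × 42.950 = 2.9368, so P(H|E) = 2.9368/(1+2.9368) = 0.7460. Then P(¬H|E) = 1 − 0.7460 = 0.2540.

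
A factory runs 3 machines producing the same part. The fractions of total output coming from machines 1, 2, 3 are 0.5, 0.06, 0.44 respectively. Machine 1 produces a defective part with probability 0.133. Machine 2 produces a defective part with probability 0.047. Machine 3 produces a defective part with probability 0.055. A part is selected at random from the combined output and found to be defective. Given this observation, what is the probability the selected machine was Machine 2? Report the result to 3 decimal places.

Posterior probability ≈ 0.030

P(defective|M1) = 0.133; P(defective|M2) = 0.047; P(defective|M3) = 0.055.
Prior × likelihood for each source: 0.5·0.133=0.06650, 0.06·0.047=0.002820, 0.44·0.055=0.02420. Summing gives P(defective) = 0.093520.
P(Machine 2 | defective) = 0.002820 / 0.093520 = 0.030.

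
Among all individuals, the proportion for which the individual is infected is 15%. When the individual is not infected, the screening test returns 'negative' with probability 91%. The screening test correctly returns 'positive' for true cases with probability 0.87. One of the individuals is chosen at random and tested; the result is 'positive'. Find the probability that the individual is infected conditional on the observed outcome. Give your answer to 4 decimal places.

P(H | E) ≈ 0.6304

Write H for 'the individual is infected'. Prior odds H:¬H = 0.15/0.85 = 0.17647. For the 'positive' outcome, the likelihood ratio is 0.87/0.09 = 9.6667.
Posterior odds = 0.17647 × 9.6667 = 1.7059, so P(H|E) = 1.7059/(1+1.7059) = 0.6304.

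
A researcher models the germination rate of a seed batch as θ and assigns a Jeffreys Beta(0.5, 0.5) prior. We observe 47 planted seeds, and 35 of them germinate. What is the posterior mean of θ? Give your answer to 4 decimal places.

Posterior mean ≈ 0.7396

Observing 35 successes and 12 failures updates Beta(0.5, 0.5) by adding the success and failure counts to the two shape parameters: α = 0.5+35 = 35.5, β = 0.5+12 = 12.5.
E[θ | data] = 35.5/(35.5+12.5) = 0.7396.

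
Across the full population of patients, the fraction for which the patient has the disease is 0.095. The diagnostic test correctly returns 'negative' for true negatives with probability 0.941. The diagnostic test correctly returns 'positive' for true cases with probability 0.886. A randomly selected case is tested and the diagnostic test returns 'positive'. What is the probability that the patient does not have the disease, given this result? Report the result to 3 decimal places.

P(¬H | E) ≈ 0.388

Write H for 'the patient has the disease'. Prior odds H:¬H = 0.095/0.905 = 0.10497. For the 'positive' outcome, the likelihood ratio is 0.886/0.059 = 15.017.
Posterior odds = 0.10497 × 15.017 = 1.5764, so P(H|E) = 1.5764/(1+1.5764) = 0.612. Then P(¬H|E) = 1 − 0.612 = 0.388.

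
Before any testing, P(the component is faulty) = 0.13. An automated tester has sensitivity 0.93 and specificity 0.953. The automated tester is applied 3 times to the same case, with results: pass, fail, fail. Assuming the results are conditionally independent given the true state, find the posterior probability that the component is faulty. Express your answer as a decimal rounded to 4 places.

Posterior P(H) ≈ 0.8112

With H the event that the component is faulty, the joint likelihood of the observed sequence is P(data|H) = 0.07·0.93·0.93 = 0.060543 and P(data|¬H) = 0.953·0.047·0.047 = 0.0021052.
Bayes: P(H|data) = 0.13·0.060543 / (0.13·0.060543 + 0.87·0.0021052) = 0.0078706/0.0097021 = 0.8112.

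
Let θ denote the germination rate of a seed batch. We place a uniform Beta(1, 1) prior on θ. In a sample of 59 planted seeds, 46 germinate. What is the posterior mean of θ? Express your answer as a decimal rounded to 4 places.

Posterior mean ≈ 0.7705

Observing 46 successes and 13 failures updates Beta(1, 1) by adding the success and failure counts to the two shape parameters: α = 1+46 = 47, β = 1+13 = 14.
Posterior mean = α/(α+β) = 47/61 = 0.7705.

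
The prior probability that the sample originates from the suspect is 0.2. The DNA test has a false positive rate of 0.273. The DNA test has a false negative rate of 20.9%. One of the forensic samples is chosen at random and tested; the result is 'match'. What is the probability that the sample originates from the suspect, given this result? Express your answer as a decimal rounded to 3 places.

P(H | E) ≈ 0.420

Let H be the event that the sample originates from the suspect. P(H) = 0.2, so P(¬H) = 0.8. With E the 'match' result, P(E|H) = 0.791 and P(E|¬H) = 0.273.
P(E) = 0.791·0.2 + 0.273·0.8 = 0.15820 + 0.21840 = 0.37660.
By Bayes' theorem, P(H|E) = 0.15820 / 0.37660 = 0.420.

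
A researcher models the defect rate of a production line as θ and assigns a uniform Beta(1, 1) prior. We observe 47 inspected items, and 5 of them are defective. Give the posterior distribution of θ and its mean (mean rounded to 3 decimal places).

Posterior: Beta(6, 43); mean ≈ 0.122

Observing 5 successes and 42 failures updates Beta(1, 1) by adding the success and failure counts to the two shape parameters: α = 1+5 = 6, β = 1+42 = 43.
E[θ | data] = 6/(6+43) = 0.122.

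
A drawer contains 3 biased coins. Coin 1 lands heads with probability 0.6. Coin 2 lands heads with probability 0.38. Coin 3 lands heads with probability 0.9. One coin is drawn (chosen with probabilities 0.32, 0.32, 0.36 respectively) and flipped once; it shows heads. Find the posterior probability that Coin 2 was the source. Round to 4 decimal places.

Tabulate prior·likelihood by source: [1] prior 0.32, lik 0.6, product 0.1920; [2] prior 0.32, lik 0.38, product 0.1216; [3] prior 0.36, lik 0.9, product 0.3240.
Normalizing constant = 0.63760; the posterior for Coin 2 is its product over the sum, 0.1216/0.63760 = 0.1907.

Posterior probability ≈ 0.1907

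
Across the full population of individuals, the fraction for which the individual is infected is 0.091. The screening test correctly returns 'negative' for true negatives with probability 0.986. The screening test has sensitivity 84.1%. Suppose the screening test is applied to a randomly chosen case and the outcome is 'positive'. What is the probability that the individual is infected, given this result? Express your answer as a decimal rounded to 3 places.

Write H for 'the individual is infected'. Prior odds H:¬H = 0.091/0.909 = 0.10011. For the 'positive' outcome, the likelihood ratio is 0.841/0.014 = 60.071.
Posterior odds = 0.10011 × 60.071 = 6.0138, so P(H|E) = 6.0138/(1+6.0138) = 0.857.

P(H | E) ≈ 0.857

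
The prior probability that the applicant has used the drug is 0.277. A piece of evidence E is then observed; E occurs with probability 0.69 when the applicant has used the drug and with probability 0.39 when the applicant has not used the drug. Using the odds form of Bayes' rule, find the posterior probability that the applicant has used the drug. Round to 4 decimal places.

Prior odds = 0.277/(1−0.277) = 0.38313. In log-odds, ln(0.38313) = -0.95939.
Add log likelihood ratio: ln(1.7692) = 0.57054.
Posterior log-odds = -0.38885, so posterior odds = exp(-0.38885) = 0.67784. Converting, P(H|E) = 0.67784/1.6778 = 0.4040.

Posterior probability ≈ 0.4040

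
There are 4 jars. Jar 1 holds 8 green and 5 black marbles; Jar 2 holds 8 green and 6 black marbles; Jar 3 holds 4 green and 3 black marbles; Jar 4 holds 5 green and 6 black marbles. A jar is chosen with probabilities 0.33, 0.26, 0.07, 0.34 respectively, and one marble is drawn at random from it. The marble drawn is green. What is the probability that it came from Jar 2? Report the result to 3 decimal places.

P(green|Jar 1) = 0.6154; P(green|Jar 2) = 0.5714; P(green|Jar 3) = 0.5714; P(green|Jar 4) = 0.4545.
Prior × likelihood for each source: 0.33·0.6154=0.2031, 0.26·0.5714=0.1486, 0.07·0.5714=0.04000, 0.34·0.4545=0.1545. Summing gives P(green) = 0.54619.
P(Jar 2 | green) = 0.1486 / 0.54619 = 0.272.

Posterior probability ≈ 0.272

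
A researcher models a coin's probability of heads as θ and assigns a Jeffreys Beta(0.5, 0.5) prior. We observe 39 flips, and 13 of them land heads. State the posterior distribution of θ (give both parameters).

Posterior: Beta(13.5, 26.5)

Observing 13 successes and 26 failures updates Beta(0.5, 0.5) by adding the success and failure counts to the two shape parameters: α = 0.5+13 = 13.5, β = 0.5+26 = 26.5.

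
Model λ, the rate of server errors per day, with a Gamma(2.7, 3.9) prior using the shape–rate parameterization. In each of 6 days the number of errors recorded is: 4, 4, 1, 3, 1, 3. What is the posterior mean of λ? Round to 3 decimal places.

The Poisson likelihood adds the total count to the shape and the number of exposure periods to the rate. Here ∑xᵢ = 16 and n = 6, so shape 2.7→18.7 and rate 3.9→9.9.
E[λ | data] = 18.7/9.9 = 1.889.

Posterior mean ≈ 1.889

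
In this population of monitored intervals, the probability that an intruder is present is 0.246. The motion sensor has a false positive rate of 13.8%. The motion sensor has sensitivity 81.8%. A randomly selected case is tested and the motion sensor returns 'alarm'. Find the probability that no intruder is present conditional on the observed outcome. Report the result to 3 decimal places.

Write H for 'an intruder is present'. Prior odds H:¬H = 0.246/0.754 = 0.32626. For the 'alarm' outcome, the likelihood ratio is 0.818/0.138 = 5.9275.
Posterior odds = 0.32626 × 5.9275 = 1.9339, so P(H|E) = 1.9339/(1+1.9339) = 0.659. Then P(¬H|E) = 1 − 0.659 = 0.341.

P(¬H | E) ≈ 0.341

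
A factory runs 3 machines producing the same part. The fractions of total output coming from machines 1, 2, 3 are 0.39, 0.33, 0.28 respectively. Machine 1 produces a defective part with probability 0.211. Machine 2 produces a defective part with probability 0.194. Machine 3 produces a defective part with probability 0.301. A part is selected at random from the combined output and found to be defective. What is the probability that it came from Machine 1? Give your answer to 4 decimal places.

Tabulate prior·likelihood by source: [1] prior 0.39, lik 0.211, product 0.08229; [2] prior 0.33, lik 0.194, product 0.06402; [3] prior 0.28, lik 0.301, product 0.08428.
Normalizing constant = 0.23059; the posterior for Machine 1 is its product over the sum, 0.08229/0.23059 = 0.3569.

Posterior probability ≈ 0.3569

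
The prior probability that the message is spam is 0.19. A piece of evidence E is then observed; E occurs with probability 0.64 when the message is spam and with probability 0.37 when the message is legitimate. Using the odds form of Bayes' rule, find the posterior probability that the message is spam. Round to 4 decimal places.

Posterior probability ≈ 0.2886

Prior odds = 0.19/(1−0.19) = 0.23457.
Likelihood ratio for E = 0.64/0.37 = 1.7297.
Posterior odds = prior odds × LR = 0.40574.
Posterior probability = odds/(1+odds) = 0.40574/1.4057 = 0.2886.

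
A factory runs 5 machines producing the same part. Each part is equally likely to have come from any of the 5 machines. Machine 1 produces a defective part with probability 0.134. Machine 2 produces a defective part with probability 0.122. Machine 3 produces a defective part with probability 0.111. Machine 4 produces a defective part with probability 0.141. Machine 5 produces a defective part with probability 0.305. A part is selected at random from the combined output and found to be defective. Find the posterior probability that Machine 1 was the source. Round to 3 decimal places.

Tabulate prior·likelihood by source: [1] prior 0.2, lik 0.134, product 0.02680; [2] prior 0.2, lik 0.122, product 0.02440; [3] prior 0.2, lik 0.111, product 0.02220; [4] prior 0.2, lik 0.141, product 0.02820; [5] prior 0.2, lik 0.305, product 0.06100.
Normalizing constant = 0.16260; the posterior for Machine 1 is its product over the sum, 0.02680/0.16260 = 0.165.

Posterior probability ≈ 0.165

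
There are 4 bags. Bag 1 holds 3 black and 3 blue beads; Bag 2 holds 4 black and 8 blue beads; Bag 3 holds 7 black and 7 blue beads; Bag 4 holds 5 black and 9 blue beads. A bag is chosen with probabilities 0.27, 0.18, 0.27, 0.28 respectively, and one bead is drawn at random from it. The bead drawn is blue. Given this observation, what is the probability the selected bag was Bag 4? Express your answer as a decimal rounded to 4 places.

Posterior probability ≈ 0.3158

Tabulate prior·likelihood by source: [1] prior 0.27, lik 0.5, product 0.1350; [2] prior 0.18, lik 0.6667, product 0.1200; [3] prior 0.27, lik 0.5, product 0.1350; [4] prior 0.28, lik 0.6429, product 0.1800.
Normalizing constant = 0.57000; the posterior for Bag 4 is its product over the sum, 0.1800/0.57000 = 0.3158.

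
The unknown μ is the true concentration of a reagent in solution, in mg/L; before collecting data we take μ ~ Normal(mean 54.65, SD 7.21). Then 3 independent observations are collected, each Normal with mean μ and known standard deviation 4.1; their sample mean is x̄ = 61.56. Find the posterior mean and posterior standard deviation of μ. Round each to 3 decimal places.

Posterior mean ≈ 60.888; posterior SD ≈ 2.249

Prior precision 1/τ₀² = 1/7.21² = 0.0192367; data precision n/σ² = 3/4.1² = 0.178465.
Posterior precision = 0.0192367 + 0.178465 = 0.197702, giving posterior SD = 1/√0.197702 = 2.249.
Posterior mean = (0.0192367·54.65 + 0.178465·61.56) / 0.197702 = 60.888.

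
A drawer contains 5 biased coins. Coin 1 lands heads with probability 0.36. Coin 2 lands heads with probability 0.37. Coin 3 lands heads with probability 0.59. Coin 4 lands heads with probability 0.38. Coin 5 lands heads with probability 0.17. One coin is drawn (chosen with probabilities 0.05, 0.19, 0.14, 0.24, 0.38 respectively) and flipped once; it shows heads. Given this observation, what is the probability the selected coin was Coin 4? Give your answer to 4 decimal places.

Posterior probability ≈ 0.2792

P(heads|C1) = 0.36; P(heads|C2) = 0.37; P(heads|C3) = 0.59; P(heads|C4) = 0.38; P(heads|C5) = 0.17.
Prior × likelihood for each source: 0.05·0.36=0.01800, 0.19·0.37=0.07030, 0.14·0.59=0.08260, 0.24·0.38=0.09120, 0.38·0.17=0.06460. Summing gives P(heads) = 0.32670.
P(Coin 4 | heads) = 0.09120 / 0.32670 = 0.2792.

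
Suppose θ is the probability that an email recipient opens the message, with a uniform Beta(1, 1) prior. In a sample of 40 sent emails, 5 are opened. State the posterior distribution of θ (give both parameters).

Observing 5 successes and 35 failures updates Beta(1, 1) by adding the success and failure counts to the two shape parameters: α = 1+5 = 6, β = 1+35 = 36.

Posterior: Beta(6, 36)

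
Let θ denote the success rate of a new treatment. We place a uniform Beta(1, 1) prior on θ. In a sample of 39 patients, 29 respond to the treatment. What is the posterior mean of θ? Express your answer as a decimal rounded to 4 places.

Observing 29 successes and 10 failures updates Beta(1, 1) by adding the success and failure counts to the two shape parameters: α = 1+29 = 30, β = 1+10 = 11.
E[θ | data] = 30/(30+11) = 0.7317.

Posterior mean ≈ 0.7317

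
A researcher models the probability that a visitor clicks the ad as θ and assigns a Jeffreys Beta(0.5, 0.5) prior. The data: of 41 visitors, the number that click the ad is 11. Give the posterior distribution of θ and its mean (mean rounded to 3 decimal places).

The binomial likelihood is conjugate to the Beta prior: with 11 successes and 30 failures, the posterior is Beta(0.5+11, 0.5+30) = Beta(11.5, 30.5).
E[θ | data] = 11.5/(11.5+30.5) = 0.274.

Posterior: Beta(11.5, 30.5); mean ≈ 0.274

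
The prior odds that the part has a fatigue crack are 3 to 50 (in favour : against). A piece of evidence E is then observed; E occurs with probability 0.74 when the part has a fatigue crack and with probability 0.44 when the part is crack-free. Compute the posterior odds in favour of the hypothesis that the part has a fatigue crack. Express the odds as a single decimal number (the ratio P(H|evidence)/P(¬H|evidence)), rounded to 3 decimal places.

Prior odds = 3/50 = 0.060000.
Likelihood ratio for E = 0.74/0.44 = 1.6818.
Posterior odds = prior odds × LR = 0.10091.

Posterior odds ≈ 0.101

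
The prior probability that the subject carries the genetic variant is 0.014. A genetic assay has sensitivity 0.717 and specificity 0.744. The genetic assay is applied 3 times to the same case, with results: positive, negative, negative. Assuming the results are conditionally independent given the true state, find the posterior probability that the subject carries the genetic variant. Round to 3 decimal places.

Posterior P(H) ≈ 0.006

With H the event that the subject carries the genetic variant, the joint likelihood of the observed sequence is P(data|H) = 0.717·0.283·0.283 = 0.057424 and P(data|¬H) = 0.256·0.744·0.744 = 0.14171.
Bayes: P(H|data) = 0.014·0.057424 / (0.014·0.057424 + 0.986·0.14171) = 0.00080393/0.14053 = 0.0057.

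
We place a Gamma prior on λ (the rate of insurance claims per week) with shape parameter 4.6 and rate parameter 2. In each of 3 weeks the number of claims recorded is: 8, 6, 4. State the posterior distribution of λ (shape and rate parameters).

Total count ∑xᵢ = 18 over n = 3 weeks.
Gamma is conjugate to the Poisson likelihood: posterior is Gamma(shape = 4.6+18 = 22.6, rate = 2+3 = 5).

Posterior: Gamma(shape=22.6, rate=5)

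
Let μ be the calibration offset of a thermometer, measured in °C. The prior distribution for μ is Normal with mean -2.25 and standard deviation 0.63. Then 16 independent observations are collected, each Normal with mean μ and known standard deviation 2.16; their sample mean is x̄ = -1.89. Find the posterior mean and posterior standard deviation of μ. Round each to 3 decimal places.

Posterior mean ≈ -2.042; posterior SD ≈ 0.410

With known σ, the Normal prior is conjugate. Weight on the data is w = (n/σ²)/(n/σ² + 1/τ₀²) = 3.42936/(3.42936+2.51953) = 0.57647.
Posterior mean = w·x̄ + (1−w)·μ₀ = 0.57647·-1.89 + 0.42353·-2.25 = -2.042. Posterior variance = 1/(3.42936+2.51953) = 0.168099, so SD = 0.410.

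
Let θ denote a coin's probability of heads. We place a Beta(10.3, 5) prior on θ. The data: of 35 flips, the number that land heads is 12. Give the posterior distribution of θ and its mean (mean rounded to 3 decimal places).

Posterior: Beta(22.3, 28); mean ≈ 0.443

Observing 12 successes and 23 failures updates Beta(10.3, 5) by adding the success and failure counts to the two shape parameters: α = 10.3+12 = 22.3, β = 5+23 = 28.
E[θ | data] = 22.3/(22.3+28) = 0.443.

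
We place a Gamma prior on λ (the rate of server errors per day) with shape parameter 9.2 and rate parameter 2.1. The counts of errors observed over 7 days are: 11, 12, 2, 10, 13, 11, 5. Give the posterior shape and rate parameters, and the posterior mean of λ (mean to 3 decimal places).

Total count ∑xᵢ = 64 over n = 7 days.
Gamma is conjugate to the Poisson likelihood: posterior is Gamma(shape = 9.2+64 = 73.2, rate = 2.1+7 = 9.1).
E[λ | data] = 73.2/9.1 = 8.044.

Posterior: Gamma(shape=73.2, rate=9.1); mean ≈ 8.044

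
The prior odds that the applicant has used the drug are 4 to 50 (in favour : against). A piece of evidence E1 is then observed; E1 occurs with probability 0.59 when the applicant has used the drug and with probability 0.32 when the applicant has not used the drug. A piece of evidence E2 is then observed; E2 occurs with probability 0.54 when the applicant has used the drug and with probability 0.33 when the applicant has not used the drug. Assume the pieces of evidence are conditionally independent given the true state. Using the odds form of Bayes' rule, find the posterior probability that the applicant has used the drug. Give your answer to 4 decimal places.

Posterior probability ≈ 0.1944

Prior odds = 4/50 = 0.080000. In log-odds, ln(0.080000) = -2.5257.
Add log likelihood ratios: ln(1.8437) + ln(1.6364) = 1.1043.
Posterior log-odds = -1.4215, so posterior odds = exp(-1.4215) = 0.24136. Converting, P(H|E) = 0.24136/1.2414 = 0.1944.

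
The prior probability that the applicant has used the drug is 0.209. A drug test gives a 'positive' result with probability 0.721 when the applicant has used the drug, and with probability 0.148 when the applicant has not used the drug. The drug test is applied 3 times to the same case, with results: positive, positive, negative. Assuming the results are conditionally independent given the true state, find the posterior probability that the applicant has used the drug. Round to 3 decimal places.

Posterior P(H) ≈ 0.673

Let H be the event that the applicant has used the drug; start with P(H) = 0.209. P('positive'|H) = 0.721, P('positive'|¬H) = 0.148.
Update on result 1 ('positive'): P(H) ← 0.721·0.2090 / (0.721·0.2090 + 0.148·0.7910) = 0.15069/0.26776 = 0.5628.
Update on result 2 ('positive'): P(H) ← 0.721·0.5628 / (0.721·0.5628 + 0.148·0.4372) = 0.40577/0.47047 = 0.8625.
Update on result 3 ('negative'): P(H) ← 0.279·0.8625 / (0.279·0.8625 + 0.852·0.1375) = 0.24063/0.35781 = 0.6725.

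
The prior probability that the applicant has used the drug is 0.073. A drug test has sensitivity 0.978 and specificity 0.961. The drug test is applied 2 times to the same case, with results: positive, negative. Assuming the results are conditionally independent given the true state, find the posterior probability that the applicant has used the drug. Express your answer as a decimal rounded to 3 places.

Posterior P(H) ≈ 0.043

Let H be the event that the applicant has used the drug; start with P(H) = 0.073. P('positive'|H) = 0.978, P('positive'|¬H) = 0.039.
Update on result 1 ('positive'): P(H) ← 0.978·0.0730 / (0.978·0.0730 + 0.039·0.9270) = 0.071394/0.10755 = 0.6638.
Update on result 2 ('negative'): P(H) ← 0.022·0.6638 / (0.022·0.6638 + 0.961·0.3362) = 0.014604/0.33765 = 0.0433.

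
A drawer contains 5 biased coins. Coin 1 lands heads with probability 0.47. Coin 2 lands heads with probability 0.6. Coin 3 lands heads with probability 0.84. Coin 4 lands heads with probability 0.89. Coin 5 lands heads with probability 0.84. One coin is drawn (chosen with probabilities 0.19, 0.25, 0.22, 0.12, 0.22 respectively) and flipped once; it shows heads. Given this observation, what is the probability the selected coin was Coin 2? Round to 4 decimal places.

P(heads|C1) = 0.47; P(heads|C2) = 0.6; P(heads|C3) = 0.84; P(heads|C4) = 0.89; P(heads|C5) = 0.84.
Prior × likelihood for each source: 0.19·0.47=0.08930, 0.25·0.6=0.1500, 0.22·0.84=0.1848, 0.12·0.89=0.1068, 0.22·0.84=0.1848. Summing gives P(heads) = 0.71570.
P(Coin 2 | heads) = 0.1500 / 0.71570 = 0.2096.

Posterior probability ≈ 0.2096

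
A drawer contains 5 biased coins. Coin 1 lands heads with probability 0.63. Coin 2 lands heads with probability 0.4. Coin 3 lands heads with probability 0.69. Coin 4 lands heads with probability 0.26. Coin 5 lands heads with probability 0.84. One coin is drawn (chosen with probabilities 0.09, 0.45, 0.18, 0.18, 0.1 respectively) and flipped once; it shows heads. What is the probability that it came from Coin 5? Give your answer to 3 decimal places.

Posterior probability ≈ 0.171

Tabulate prior·likelihood by source: [1] prior 0.09, lik 0.63, product 0.05670; [2] prior 0.45, lik 0.4, product 0.1800; [3] prior 0.18, lik 0.69, product 0.1242; [4] prior 0.18, lik 0.26, product 0.04680; [5] prior 0.1, lik 0.84, product 0.08400.
Normalizing constant = 0.49170; the posterior for Coin 5 is its product over the sum, 0.08400/0.49170 = 0.171.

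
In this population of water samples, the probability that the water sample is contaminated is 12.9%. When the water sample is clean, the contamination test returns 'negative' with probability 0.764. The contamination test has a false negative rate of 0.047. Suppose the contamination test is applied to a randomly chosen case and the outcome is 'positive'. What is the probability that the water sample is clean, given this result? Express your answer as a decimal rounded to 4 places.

P(¬H | E) ≈ 0.6258

Write H for 'the water sample is contaminated'. Prior odds H:¬H = 0.129/0.871 = 0.14811. For the 'positive' outcome, the likelihood ratio is 0.953/0.236 = 4.0381.
Posterior odds = 0.14811 × 4.0381 = 0.59807, so P(H|E) = 0.59807/(1+0.59807) = 0.3742. Then P(¬H|E) = 1 − 0.3742 = 0.6258.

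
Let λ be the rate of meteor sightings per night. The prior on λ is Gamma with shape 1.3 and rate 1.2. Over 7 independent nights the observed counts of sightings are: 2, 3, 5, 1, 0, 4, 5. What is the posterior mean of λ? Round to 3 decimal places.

The Poisson likelihood adds the total count to the shape and the number of exposure periods to the rate. Here ∑xᵢ = 20 and n = 7, so shape 1.3→21.3 and rate 1.2→8.2.
E[λ | data] = 21.3/8.2 = 2.598.

Posterior mean ≈ 2.598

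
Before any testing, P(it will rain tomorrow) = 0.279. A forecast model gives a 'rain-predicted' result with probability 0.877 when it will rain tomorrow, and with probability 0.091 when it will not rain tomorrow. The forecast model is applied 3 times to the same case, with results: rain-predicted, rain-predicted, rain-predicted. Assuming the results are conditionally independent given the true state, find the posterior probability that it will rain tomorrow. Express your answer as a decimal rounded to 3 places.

With H the event that it will rain tomorrow, the joint likelihood of the observed sequence is P(data|H) = 0.877·0.877·0.877 = 0.67453 and P(data|¬H) = 0.091·0.091·0.091 = 0.00075357.
Bayes: P(H|data) = 0.279·0.67453 / (0.279·0.67453 + 0.721·0.00075357) = 0.18819/0.18874 = 0.9971.

Posterior P(H) ≈ 0.997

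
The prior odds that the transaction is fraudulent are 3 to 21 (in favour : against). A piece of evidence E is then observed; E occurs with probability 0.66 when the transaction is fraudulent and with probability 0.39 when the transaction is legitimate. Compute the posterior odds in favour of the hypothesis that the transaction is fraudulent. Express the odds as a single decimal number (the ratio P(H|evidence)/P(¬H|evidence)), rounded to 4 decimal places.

Prior odds = 3/21 = 0.14286.
Likelihood ratio for E = 0.66/0.39 = 1.6923.
Posterior odds = prior odds × LR = 0.24176.

Posterior odds ≈ 0.2418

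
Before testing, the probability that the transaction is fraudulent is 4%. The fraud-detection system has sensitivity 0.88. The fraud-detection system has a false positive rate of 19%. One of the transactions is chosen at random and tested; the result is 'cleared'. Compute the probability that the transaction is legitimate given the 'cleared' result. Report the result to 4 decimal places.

P(¬H | E) ≈ 0.9939

Write H for 'the transaction is fraudulent'. Prior odds H:¬H = 0.04/0.96 = 0.041667. For the 'cleared' outcome, the likelihood ratio is 0.12/0.81 = 0.14815.
Posterior odds = 0.041667 × 0.14815 = 0.0061728, so P(H|E) = 0.0061728/(1+0.0061728) = 0.0061. Then P(¬H|E) = 1 − 0.0061 = 0.9939.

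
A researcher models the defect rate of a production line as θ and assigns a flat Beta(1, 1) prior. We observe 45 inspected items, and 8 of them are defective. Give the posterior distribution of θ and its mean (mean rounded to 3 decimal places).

Posterior: Beta(9, 38); mean ≈ 0.191

Observing 8 successes and 37 failures updates Beta(1, 1) by adding the success and failure counts to the two shape parameters: α = 1+8 = 9, β = 1+37 = 38.
Posterior mean = α/(α+β) = 9/47 = 0.191.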